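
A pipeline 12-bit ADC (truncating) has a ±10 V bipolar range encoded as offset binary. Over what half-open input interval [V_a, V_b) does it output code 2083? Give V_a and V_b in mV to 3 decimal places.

[170.898 mV, 175.781 mV)

LSB = 20/2^12 = 4.883 mV.
V_a = V_low + 2083·LSB = 0.170898 V; V_b = V_low + 2084·LSB = 0.175781 V.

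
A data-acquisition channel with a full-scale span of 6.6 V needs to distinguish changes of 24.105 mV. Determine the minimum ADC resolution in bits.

9 bits

Number of steps required ≥ 6.6 V / 24.105 mV = 273.80.
Need 2^N ≥ 273.80; 2^8 = 256, 2^9 = 512.
Minimum N = 9.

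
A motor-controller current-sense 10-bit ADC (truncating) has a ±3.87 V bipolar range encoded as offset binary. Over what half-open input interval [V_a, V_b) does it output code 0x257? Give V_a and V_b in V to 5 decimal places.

LSB = 7.74/2^10 = 7.559 mV.
Code 0x257 = 599 decimal.
V_a = V_low + 599·LSB = 0.657598 V; V_b = V_low + 600·LSB = 0.665156 V.

[0.65760 V, 0.66516 V)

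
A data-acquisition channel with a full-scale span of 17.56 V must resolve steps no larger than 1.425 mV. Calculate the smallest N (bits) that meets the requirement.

Number of steps required ≥ 17.56 V / 1.425 mV = 12322.81.
Need 2^N ≥ 12322.81; 2^13 = 8192, 2^14 = 16384.
Minimum N = 14.

14 bits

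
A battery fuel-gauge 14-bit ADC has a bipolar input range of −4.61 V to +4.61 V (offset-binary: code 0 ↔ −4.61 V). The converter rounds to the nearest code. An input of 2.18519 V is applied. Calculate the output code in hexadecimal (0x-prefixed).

code 0x2F2B (decimal 12075)

Full-scale span = 9.22 V; LSB = 9.22/2^14 = 0.563 mV.
(V_in − V_low)/LSB = (2.18519 − (−4.61)) / 0.000562744 = 12075.097.
Round → code 12075.
In hexadecimal (0x-prefixed): 0x2F2B.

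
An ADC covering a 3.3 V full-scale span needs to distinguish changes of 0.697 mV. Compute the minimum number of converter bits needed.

Number of steps required ≥ 3.3 V / 0.697 mV = 4734.58.
Need 2^N ≥ 4734.58; 2^12 = 4096, 2^13 = 8192.
Minimum N = 13.

13 bits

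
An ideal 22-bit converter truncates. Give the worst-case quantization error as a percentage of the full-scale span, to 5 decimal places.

0.00002 %

Truncating → worst-case error = 1 LSB = V_FS/2^22, so 100/4194304 = 2.38419e-05 % of full scale.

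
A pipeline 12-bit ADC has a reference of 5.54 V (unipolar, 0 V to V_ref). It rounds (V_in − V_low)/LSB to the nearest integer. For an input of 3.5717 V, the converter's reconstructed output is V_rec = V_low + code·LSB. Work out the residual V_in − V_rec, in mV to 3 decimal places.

-0.356 mV

LSB = 5.54/2^12 = 1.353 mV.
Scaled input = 2640.7370 LSBs, so code = 2641.
Code 2641 maps back to 0 + 2641×0.00135254 V = 3.5720557 V.
Error = 3.5717 − 3.5720557 = -0.000355664 V = -0.356 mV.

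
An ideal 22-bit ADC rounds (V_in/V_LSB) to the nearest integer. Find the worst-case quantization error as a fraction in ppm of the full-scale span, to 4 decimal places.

Rounding → worst-case error = ½ LSB = V_FS/2^23, so 1e+06/8388608 = 0.119209 ppm of full scale.

0.1192 ppm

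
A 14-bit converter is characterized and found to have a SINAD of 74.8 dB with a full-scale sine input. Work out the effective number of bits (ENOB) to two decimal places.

ENOB = (SINAD − 1.76) / 6.02 = (74.8 − 1.76)/6.02 = 12.133.

12.13 bits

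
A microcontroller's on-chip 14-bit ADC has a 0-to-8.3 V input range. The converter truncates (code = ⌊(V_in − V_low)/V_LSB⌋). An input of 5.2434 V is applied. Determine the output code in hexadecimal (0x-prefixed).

code 0x286E (decimal 10350)

LSB = 8.3 V / 16384 = 0.507 mV.
(5.2434 − 0) / 0.000506592 = 10350.345 LSBs.
So the output code is 10350.
In hexadecimal (0x-prefixed): 0x286E.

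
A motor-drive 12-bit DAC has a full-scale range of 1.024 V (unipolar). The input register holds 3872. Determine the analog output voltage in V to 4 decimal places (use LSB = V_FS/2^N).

LSB = 1.024 V / 2^12 = 250.00 µV.
V_out = 0 + 3872 × 0.00025 V = 0.968 V.

0.9680 V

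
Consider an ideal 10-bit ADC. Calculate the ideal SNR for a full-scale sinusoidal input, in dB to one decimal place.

62.0 dB

SNR ≈ 6.02·N + 1.76 dB = 6.02·10 + 1.76 = 61.96 dB.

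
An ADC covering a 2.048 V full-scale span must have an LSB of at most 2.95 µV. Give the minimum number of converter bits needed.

Number of steps required ≥ 2.048 V / 2.95 µV = 694237.29.
Need 2^N ≥ 694237.29; 2^19 = 524288, 2^20 = 1048576.
Minimum N = 20.

20 bits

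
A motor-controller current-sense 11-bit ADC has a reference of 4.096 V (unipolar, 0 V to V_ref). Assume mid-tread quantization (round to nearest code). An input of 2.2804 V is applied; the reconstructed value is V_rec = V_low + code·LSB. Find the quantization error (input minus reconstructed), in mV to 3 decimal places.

One LSB is 4.096 V / 2048 = 2.000 mV.
Scaled input = 1140.2000 LSBs, so code = 1140.
Code 1140 maps back to 0 + 1140×0.002 V = 2.28 V.
Difference: 0.0004 V → 0.400 mV.

0.400 mV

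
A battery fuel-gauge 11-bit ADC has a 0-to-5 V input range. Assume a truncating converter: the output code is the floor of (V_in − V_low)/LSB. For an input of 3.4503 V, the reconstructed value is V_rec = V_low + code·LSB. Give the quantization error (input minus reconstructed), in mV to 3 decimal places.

0.593 mV

One LSB is 5 V / 2048 = 2.441 mV.
(V_in − V_low)/LSB = (3.4503 − 0)/0.00244141 = 1413.2429 → code 1413 (floor).
V_rec = 0 + 1413·0.00244141 = 3.449707 V.
V_in − V_rec = 0.000592969 V = 0.593 mV.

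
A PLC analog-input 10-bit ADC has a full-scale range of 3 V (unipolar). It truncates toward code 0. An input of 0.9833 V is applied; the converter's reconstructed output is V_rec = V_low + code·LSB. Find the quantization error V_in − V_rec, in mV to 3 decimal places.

1.855 mV

LSB = 3/2^10 = 2.930 mV.
Scaled input = 335.6331 LSBs, so code = 335.
Code 335 maps back to 0 + 335×0.00292969 V = 0.98144531 V.
Difference: 0.00185469 V → 1.855 mV.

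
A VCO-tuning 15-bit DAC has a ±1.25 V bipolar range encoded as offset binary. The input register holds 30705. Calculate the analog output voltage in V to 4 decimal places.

LSB = 2.5 V / 2^15 = 76.29 µV.
V_out = (−1.25) + 30705 × 7.62939e-05 V = 1.09261 V.

1.0926 V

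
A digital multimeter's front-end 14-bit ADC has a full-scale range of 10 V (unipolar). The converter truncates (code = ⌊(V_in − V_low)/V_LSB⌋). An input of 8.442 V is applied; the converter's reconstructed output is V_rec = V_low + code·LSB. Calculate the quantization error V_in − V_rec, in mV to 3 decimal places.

0.228 mV

Step size: 10 V ÷ 2^14 = 0.610 mV.
Scaled input = 13831.3728 LSBs, so code = 13831.
Reconstructed: 8.4417725 V.
Error = 8.442 − 8.4417725 = 0.000227539 V = 0.228 mV.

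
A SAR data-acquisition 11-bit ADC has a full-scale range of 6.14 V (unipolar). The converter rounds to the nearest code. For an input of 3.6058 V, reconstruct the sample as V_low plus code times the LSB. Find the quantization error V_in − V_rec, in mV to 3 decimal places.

-0.850 mV

LSB = 6.14/2^11 = 2.998 mV.
Scaled input = 1202.7164 LSBs, so code = 1203.
Code 1203 maps back to 0 + 1203×0.00299805 V = 3.6066504 V.
Error = 3.6058 − 3.6066504 = -0.000850391 V = -0.850 mV.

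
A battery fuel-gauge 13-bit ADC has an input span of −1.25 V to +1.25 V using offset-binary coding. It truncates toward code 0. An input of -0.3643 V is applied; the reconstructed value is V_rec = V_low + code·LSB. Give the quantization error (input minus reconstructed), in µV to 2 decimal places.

79.88 µV

One LSB is 2.5 V / 8192 = 305.18 µV.
Scaled input = 2902.2618 LSBs, so code = 2902.
Code 2902 maps back to (−1.25) + 2902×0.000305176 V = -0.36437988 V.
V_in − V_rec = 7.98828e-05 V = 79.88 µV.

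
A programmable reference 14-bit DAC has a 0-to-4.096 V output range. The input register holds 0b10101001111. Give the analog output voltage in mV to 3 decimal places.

339.750 mV

LSB = 4.096 V / 2^14 = 250.00 µV.
Code 0b10101001111 = 1359 decimal.
V_out = 0 + 1359 × 0.00025 V = 0.33975 V.
= 339.750 mV.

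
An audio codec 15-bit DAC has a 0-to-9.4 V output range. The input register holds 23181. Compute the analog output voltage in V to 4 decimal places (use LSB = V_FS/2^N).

LSB = 9.4 V / 2^15 = 286.87 µV.
V_out = 0 + 23181 × 0.000286865 V = 6.64982 V.

6.6498 V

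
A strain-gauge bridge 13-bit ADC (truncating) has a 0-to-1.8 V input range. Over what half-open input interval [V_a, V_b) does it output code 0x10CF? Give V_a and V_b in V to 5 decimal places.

LSB = 1.8/2^13 = 219.73 µV.
Code 0x10CF = 4303 decimal.
V_a = V_low + 4303·LSB = 0.945483 V; V_b = V_low + 4304·LSB = 0.945703 V.

[0.94548 V, 0.94570 V)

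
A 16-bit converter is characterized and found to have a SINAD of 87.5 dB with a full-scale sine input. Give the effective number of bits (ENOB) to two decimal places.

14.24 bits

ENOB = (SINAD − 1.76) / 6.02 = (87.5 − 1.76)/6.02 = 14.243.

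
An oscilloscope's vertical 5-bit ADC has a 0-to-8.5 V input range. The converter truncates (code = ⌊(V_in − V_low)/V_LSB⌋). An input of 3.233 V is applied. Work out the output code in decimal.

With 32 levels over 8.5 V, one step is 265.625 mV.
Input sits at 12.171 steps above V_low.
Floor → code 12.

code 12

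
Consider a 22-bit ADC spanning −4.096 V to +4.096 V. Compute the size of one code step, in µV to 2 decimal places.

Full-scale span = 8.192 V.
LSB = 8.192 / 2^22 = 8.192 / 4194304 = 1.95313e-06 V = 1.95 µV.

1.95 µV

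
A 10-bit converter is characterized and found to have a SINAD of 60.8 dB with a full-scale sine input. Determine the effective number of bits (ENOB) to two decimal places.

ENOB = (SINAD − 1.76) / 6.02 = (60.8 − 1.76)/6.02 = 9.807.

9.81 bits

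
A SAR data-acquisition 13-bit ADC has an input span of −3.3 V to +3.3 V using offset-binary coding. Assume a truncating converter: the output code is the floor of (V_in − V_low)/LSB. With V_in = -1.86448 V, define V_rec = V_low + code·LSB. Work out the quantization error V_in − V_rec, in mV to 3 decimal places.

One LSB is 6.6 V / 8192 = 0.806 mV.
Scaled input = 1781.7848 LSBs, so code = 1781.
Reconstructed: -1.8651123 V.
V_in − V_rec = 0.000632305 V = 0.632 mV.

0.632 mV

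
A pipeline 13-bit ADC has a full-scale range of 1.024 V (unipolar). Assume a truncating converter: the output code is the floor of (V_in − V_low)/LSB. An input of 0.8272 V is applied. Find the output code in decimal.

With 8192 levels over 1.024 V, one step is 125.00 µV.
Input sits at 6617.600 steps above V_low.
So the output code is 6617.

code 6617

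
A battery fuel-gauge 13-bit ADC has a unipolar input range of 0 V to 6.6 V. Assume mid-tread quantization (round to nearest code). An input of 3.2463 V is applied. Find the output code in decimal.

code 4029

LSB = 6.6 V / 8192 = 0.806 mV.
(3.2463 − 0) / 0.000805664 = 4029.347 LSBs.
round(4029.347) = 4029.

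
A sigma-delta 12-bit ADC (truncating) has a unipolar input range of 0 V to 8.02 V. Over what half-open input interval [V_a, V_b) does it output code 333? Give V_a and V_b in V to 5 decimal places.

[0.65202 V, 0.65397 V)

LSB = 8.02/2^12 = 1.958 mV.
V_a = V_low + 333·LSB = 0.652017 V; V_b = V_low + 334·LSB = 0.653975 V.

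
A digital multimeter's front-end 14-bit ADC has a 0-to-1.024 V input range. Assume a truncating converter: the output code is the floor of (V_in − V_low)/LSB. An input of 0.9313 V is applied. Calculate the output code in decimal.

code 14900

Full-scale span = 1.024 V; LSB = 1.024/2^14 = 62.50 µV.
Input sits at 14900.800 steps above V_low.
Floor → code 14900.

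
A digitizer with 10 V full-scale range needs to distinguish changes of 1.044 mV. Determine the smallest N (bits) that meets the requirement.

Number of steps required ≥ 10 V / 1.044 mV = 9578.54.
Need 2^N ≥ 9578.54; 2^13 = 8192, 2^14 = 16384.
Minimum N = 14.

14 bits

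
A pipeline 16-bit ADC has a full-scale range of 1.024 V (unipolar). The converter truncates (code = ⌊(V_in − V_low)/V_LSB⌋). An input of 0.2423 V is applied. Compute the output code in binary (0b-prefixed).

With 65536 levels over 1.024 V, one step is 15.62 µV.
(V_in − V_low)/LSB = (0.2423 − 0) / 1.5625e-05 = 15507.200.
⌊·⌋(15507.200) = 15507.
In binary (0b-prefixed): 0b11110010010011.

code 0b11110010010011 (decimal 15507)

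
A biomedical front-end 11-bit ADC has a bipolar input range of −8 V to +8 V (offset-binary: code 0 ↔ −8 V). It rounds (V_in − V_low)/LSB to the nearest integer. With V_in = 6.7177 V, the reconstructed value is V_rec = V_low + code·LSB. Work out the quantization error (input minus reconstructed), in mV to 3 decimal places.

-1.050 mV

Step size: 16 V ÷ 2^11 = 7.812 mV.
Scaled input = 1883.8656 LSBs, so code = 1884.
V_rec = (−8) + 1884·0.0078125 = 6.71875 V.
V_in − V_rec = -0.00105 V = -1.050 mV.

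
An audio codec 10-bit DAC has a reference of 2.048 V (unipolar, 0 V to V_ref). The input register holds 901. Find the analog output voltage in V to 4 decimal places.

1.8020 V

LSB = 2.048 V / 2^10 = 2.000 mV.
V_out = 0 + 901 × 0.002 V = 1.802 V.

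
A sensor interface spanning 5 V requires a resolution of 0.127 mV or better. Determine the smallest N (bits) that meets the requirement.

16 bits

Number of steps required ≥ 5 V / 0.127 mV = 39370.08.
Need 2^N ≥ 39370.08; 2^15 = 32768, 2^16 = 65536.
Minimum N = 16.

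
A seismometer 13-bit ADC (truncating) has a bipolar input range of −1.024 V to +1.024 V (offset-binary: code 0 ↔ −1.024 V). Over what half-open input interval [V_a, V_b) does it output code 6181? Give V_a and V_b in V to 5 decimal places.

LSB = 2.048/2^13 = 250.00 µV.
V_a = V_low + 6181·LSB = 0.52125 V; V_b = V_low + 6182·LSB = 0.5215 V.

[0.52125 V, 0.52150 V)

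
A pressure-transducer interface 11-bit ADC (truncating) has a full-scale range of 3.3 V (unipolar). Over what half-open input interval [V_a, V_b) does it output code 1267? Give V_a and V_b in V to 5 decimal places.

[2.04155 V, 2.04316 V)

LSB = 3.3/2^11 = 1.611 mV.
V_a = V_low + 1267·LSB = 2.04155 V; V_b = V_low + 1268·LSB = 2.04316 V.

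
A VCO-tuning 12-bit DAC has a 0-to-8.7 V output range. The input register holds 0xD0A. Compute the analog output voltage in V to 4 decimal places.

LSB = 8.7 V / 2^12 = 2.124 mV.
Code 0xD0A = 3338 decimal.
V_out = 0 + 3338 × 0.00212402 V = 7.08999 V.

7.0900 V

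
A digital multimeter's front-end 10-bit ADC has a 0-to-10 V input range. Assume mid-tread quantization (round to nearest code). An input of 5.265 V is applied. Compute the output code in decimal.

LSB = 10 V / 1024 = 9.766 mV.
(5.265 − 0) / 0.00976562 = 539.136 LSBs.
round(539.136) = 539.

code 539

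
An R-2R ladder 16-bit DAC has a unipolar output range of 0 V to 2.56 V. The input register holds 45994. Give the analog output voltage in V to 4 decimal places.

LSB = 2.56 V / 2^16 = 39.06 µV.
V_out = 0 + 45994 × 3.90625e-05 V = 1.79664 V.

1.7966 V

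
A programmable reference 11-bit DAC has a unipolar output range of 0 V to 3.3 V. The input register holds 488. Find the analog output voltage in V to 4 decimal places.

LSB = 3.3 V / 2^11 = 1.611 mV.
V_out = 0 + 488 × 0.00161133 V = 0.786328 V.

0.7863 V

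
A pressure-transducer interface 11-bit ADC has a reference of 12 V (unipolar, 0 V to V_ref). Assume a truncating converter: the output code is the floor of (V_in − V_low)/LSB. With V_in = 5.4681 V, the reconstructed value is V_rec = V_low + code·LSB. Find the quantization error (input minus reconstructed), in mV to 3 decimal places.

1.303 mV

One LSB is 12 V / 2048 = 5.859 mV.
(V_in − V_low)/LSB = (5.4681 − 0)/0.00585938 = 933.2224 → code 933 (floor).
V_rec = 0 + 933·0.00585938 = 5.4667969 V.
V_in − V_rec = 0.00130313 V = 1.303 mV.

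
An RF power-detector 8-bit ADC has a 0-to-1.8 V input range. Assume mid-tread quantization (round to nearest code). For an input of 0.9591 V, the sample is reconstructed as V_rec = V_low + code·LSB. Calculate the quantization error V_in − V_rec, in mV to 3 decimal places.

2.850 mV

LSB = 1.8/2^8 = 7.031 mV.
(V_in − V_low)/LSB = (0.9591 − 0)/0.00703125 = 136.4053 → code 136 (round).
Reconstructed: 0.95625 V.
V_in − V_rec = 0.00285 V = 2.850 mV.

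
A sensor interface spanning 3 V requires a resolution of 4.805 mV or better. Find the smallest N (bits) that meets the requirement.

Number of steps required ≥ 3 V / 4.805 mV = 624.35.
Need 2^N ≥ 624.35; 2^9 = 512, 2^10 = 1024.
Minimum N = 10.

10 bits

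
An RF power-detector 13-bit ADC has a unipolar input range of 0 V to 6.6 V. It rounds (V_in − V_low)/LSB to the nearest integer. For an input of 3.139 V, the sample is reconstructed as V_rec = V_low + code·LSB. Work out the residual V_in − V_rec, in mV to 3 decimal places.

LSB = 6.6/2^13 = 0.806 mV.
Scaled input = 3896.1648 LSBs, so code = 3896.
Reconstructed: 3.1388672 V.
Difference: 0.000132813 V → 0.133 mV.

0.133 mV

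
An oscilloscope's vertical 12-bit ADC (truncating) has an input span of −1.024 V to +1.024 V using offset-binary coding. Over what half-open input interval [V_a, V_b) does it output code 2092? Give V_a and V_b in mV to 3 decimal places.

LSB = 2.048/2^12 = 0.500 mV.
V_a = V_low + 2092·LSB = 0.022 V; V_b = V_low + 2093·LSB = 0.0225 V.

[22.000 mV, 22.500 mV)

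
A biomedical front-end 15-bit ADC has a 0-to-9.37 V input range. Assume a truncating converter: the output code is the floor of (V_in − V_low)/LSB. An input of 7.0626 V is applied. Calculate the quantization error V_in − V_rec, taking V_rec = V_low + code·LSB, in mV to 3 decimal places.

LSB = 9.37/2^15 = 285.95 µV.
(7.0626 − 0)/0.00028595 = 24698.7489; ⌊·⌋ gives code 24698.
Reconstructed: 7.0623859 V.
Difference: 0.000214136 V → 0.214 mV.

0.214 mV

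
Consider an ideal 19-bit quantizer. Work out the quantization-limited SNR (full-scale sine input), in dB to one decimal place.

SNR ≈ 6.02·N + 1.76 dB = 6.02·19 + 1.76 = 116.14 dB.

116.1 dB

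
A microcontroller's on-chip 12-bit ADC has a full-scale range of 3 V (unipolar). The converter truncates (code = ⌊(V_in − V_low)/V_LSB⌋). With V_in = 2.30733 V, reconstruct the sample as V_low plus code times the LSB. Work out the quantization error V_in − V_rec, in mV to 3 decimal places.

Step size: 3 V ÷ 2^12 = 0.732 mV.
(V_in − V_low)/LSB = (2.30733 − 0)/0.000732422 = 3150.2746 → code 3150 (floor).
Reconstructed: 2.3071289 V.
Difference: 0.000201094 V → 0.201 mV.

0.201 mV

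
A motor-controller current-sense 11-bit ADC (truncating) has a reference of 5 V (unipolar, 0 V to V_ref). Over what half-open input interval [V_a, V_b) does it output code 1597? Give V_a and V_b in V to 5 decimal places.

[3.89893 V, 3.90137 V)

LSB = 5/2^11 = 2.441 mV.
V_a = V_low + 1597·LSB = 3.89893 V; V_b = V_low + 1598·LSB = 3.90137 V.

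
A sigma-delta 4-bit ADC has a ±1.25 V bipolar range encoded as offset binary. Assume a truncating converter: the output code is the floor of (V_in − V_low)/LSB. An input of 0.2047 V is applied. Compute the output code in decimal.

Full-scale span = 2.5 V; LSB = 2.5/2^4 = 156.250 mV.
Input sits at 9.310 steps above V_low.
⌊·⌋(9.310) = 9.

code 9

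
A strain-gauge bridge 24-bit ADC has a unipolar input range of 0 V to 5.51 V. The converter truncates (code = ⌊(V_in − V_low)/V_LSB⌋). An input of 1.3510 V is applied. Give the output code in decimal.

With 16777216 levels over 5.51 V, one step is 0.33 µV.
(V_in − V_low)/LSB = (1.3510 − 0) / 3.28422e-07 = 4113615.030.
Floor → code 4113615.

code 4113615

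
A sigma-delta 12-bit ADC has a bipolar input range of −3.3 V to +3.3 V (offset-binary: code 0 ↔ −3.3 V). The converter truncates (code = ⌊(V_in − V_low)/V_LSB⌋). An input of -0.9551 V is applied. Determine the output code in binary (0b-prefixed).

code 0b10110101111 (decimal 1455)

With 4096 levels over 6.6 V, one step is 1.611 mV.
(V_in − V_low)/LSB = (-0.9551 − (−3.3)) / 0.00161133 = 1455.259.
⌊·⌋(1455.259) = 1455.
In binary (0b-prefixed): 0b10110101111.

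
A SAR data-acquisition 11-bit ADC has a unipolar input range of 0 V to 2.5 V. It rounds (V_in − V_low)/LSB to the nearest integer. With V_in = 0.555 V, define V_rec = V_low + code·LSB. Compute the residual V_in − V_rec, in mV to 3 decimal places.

Step size: 2.5 V ÷ 2^11 = 1.221 mV.
(0.555 − 0)/0.0012207 = 454.6560; round gives code 455.
V_rec = 0 + 455·0.0012207 = 0.55541992 V.
Difference: -0.000419922 V → -0.420 mV.

-0.420 mV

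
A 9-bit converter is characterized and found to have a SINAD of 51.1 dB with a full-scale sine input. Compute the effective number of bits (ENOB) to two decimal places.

8.20 bits

ENOB = (SINAD − 1.76) / 6.02 = (51.1 − 1.76)/6.02 = 8.196.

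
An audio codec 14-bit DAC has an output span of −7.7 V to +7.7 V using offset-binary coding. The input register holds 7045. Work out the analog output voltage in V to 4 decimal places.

LSB = 15.4 V / 2^14 = 0.940 mV.
V_out = (−7.7) + 7045 × 0.000939941 V = -1.07811 V.

-1.0781 V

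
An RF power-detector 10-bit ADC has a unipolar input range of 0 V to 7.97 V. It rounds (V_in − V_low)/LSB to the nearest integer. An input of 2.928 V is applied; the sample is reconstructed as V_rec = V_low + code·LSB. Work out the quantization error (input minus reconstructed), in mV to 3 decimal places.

1.516 mV

LSB = 7.97/2^10 = 7.783 mV.
Scaled input = 376.1947 LSBs, so code = 376.
Reconstructed: 2.9264844 V.
Error = 2.928 − 2.9264844 = 0.00151563 V = 1.516 mV.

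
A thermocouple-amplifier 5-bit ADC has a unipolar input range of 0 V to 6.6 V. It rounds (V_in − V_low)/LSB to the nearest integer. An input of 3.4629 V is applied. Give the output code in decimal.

code 17

With 32 levels over 6.6 V, one step is 206.250 mV.
Input sits at 16.790 steps above V_low.
Round → code 17.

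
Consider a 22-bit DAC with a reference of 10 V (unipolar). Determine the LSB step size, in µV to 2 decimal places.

2.38 µV

Full-scale span = 10 V.
LSB = 10 / 2^22 = 10 / 4194304 = 2.38419e-06 V = 2.38 µV.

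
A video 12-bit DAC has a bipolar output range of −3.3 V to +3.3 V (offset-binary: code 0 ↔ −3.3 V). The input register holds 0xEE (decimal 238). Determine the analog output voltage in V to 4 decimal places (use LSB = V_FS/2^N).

LSB = 6.6 V / 2^12 = 1.611 mV.
Code 0xEE = 238 decimal.
V_out = (−3.3) + 238 × 0.00161133 V = -2.9165 V.

-2.9165 V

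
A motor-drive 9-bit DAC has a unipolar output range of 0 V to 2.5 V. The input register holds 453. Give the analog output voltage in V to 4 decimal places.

LSB = 2.5 V / 2^9 = 4.883 mV.
V_out = 0 + 453 × 0.00488281 V = 2.21191 V.

2.2119 V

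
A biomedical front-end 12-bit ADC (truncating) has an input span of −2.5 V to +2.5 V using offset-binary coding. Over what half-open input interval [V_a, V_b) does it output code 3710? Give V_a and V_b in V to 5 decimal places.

[2.02881 V, 2.03003 V)

LSB = 5/2^12 = 1.221 mV.
V_a = V_low + 3710·LSB = 2.02881 V; V_b = V_low + 3711·LSB = 2.03003 V.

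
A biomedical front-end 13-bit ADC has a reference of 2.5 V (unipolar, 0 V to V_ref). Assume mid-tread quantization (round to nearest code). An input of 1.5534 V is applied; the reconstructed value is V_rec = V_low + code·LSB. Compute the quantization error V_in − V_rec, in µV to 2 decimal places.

55.27 µV

Step size: 2.5 V ÷ 2^13 = 305.18 µV.
(1.5534 − 0)/0.000305176 = 5090.1811; round gives code 5090.
V_rec = 0 + 5090·0.000305176 = 1.5533447 V.
V_in − V_rec = 5.52734e-05 V = 55.27 µV.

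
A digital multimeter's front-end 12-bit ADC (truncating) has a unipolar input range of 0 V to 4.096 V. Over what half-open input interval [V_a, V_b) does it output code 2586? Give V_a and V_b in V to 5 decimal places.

LSB = 4.096/2^12 = 1.000 mV.
V_a = V_low + 2586·LSB = 2.586 V; V_b = V_low + 2587·LSB = 2.587 V.

[2.58600 V, 2.58700 V)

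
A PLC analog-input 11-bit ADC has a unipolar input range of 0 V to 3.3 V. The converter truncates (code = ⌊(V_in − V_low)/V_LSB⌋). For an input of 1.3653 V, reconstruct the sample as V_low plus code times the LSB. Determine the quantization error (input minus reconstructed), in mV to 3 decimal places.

LSB = 3.3/2^11 = 1.611 mV.
(1.3653 − 0)/0.00161133 = 847.3135; ⌊·⌋ gives code 847.
Reconstructed: 1.3647949 V.
V_in − V_rec = 0.000505078 V = 0.505 mV.

0.505 mV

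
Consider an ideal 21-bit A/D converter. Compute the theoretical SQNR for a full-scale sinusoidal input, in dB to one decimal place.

128.2 dB

SNR ≈ 6.02·N + 1.76 dB = 6.02·21 + 1.76 = 128.18 dB.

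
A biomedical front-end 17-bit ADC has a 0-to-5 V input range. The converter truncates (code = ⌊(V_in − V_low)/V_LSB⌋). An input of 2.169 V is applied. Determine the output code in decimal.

LSB = 5 V / 131072 = 38.15 µV.
(2.169 − 0) / 3.8147e-05 = 56859.034 LSBs.
So the output code is 56859.

code 56859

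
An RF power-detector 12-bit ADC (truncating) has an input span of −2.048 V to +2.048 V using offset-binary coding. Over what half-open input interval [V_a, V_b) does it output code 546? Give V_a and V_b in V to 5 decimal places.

[-1.50200 V, -1.50100 V)

LSB = 4.096/2^12 = 1.000 mV.
V_a = V_low + 546·LSB = -1.502 V; V_b = V_low + 547·LSB = -1.501 V.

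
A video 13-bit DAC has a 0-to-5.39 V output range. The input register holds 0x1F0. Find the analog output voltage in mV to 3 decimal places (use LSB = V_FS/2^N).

LSB = 5.39 V / 2^13 = 0.658 mV.
Code 0x1F0 = 496 decimal.
V_out = 0 + 496 × 0.000657959 V = 0.326348 V.
= 326.348 mV.

326.348 mV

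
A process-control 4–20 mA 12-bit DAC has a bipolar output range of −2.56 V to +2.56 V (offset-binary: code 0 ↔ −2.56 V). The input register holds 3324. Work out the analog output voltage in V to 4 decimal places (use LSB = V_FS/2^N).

LSB = 5.12 V / 2^12 = 1.250 mV.
V_out = (−2.56) + 3324 × 0.00125 V = 1.595 V.

1.5950 V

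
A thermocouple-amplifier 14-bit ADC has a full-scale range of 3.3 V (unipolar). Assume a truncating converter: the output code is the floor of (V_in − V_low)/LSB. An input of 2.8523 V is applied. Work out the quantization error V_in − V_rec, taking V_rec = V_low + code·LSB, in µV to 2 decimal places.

47.80 µV

Step size: 3.3 V ÷ 2^14 = 201.42 µV.
(2.8523 − 0)/0.000201416 = 14161.2373; ⌊·⌋ gives code 14161.
V_rec = 0 + 14161·0.000201416 = 2.8522522 V.
Error = 2.8523 − 2.8522522 = 4.78027e-05 V = 47.80 µV.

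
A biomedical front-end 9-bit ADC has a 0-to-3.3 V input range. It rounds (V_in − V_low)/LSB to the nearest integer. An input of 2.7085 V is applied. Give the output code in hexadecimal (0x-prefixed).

Full-scale span = 3.3 V; LSB = 3.3/2^9 = 6.445 mV.
(2.7085 − 0) / 0.00644531 = 420.228 LSBs.
round(420.228) = 420.
In hexadecimal (0x-prefixed): 0x1A4.

code 0x1A4 (decimal 420)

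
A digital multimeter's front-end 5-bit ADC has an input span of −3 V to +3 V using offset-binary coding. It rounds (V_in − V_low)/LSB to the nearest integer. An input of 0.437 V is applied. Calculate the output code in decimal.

With 32 levels over 6 V, one step is 187.500 mV.
Input sits at 18.331 steps above V_low.
So the output code is 18.

code 18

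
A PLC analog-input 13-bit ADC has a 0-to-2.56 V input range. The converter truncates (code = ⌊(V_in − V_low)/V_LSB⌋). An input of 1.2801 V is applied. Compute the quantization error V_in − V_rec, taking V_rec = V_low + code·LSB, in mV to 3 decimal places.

LSB = 2.56/2^13 = 312.50 µV.
Scaled input = 4096.3200 LSBs, so code = 4096.
Reconstructed: 1.28 V.
Error = 1.2801 − 1.28 = 0.0001 V = 0.100 mV.

0.100 mV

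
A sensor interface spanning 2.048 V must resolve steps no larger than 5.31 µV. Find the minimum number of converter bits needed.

19 bits

Number of steps required ≥ 2.048 V / 5.31 µV = 385687.38.
Need 2^N ≥ 385687.38; 2^18 = 262144, 2^19 = 524288.
Minimum N = 19.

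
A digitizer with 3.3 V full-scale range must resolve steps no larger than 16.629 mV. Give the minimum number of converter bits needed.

8 bits

Number of steps required ≥ 3.3 V / 16.629 mV = 198.45.
Need 2^N ≥ 198.45; 2^7 = 128, 2^8 = 256.
Minimum N = 8.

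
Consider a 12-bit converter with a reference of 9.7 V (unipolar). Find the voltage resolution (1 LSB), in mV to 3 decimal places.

2.368 mV

Full-scale span = 9.7 V.
LSB = 9.7 / 2^12 = 9.7 / 4096 = 0.00236816 V = 2.368 mV.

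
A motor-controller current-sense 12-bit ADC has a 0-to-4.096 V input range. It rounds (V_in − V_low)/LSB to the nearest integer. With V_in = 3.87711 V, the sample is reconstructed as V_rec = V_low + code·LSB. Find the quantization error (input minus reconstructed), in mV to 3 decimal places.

LSB = 4.096/2^12 = 1.000 mV.
Scaled input = 3877.1100 LSBs, so code = 3877.
Reconstructed: 3.877 V.
V_in − V_rec = 0.00011 V = 0.110 mV.

0.110 mV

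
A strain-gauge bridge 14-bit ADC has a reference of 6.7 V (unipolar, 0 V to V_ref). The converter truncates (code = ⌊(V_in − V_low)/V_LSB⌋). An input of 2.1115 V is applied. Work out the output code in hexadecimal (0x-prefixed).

With 16384 levels over 6.7 V, one step is 408.94 µV.
(2.1115 − 0) / 0.000408936 = 5163.405 LSBs.
Floor → code 5163.
In hexadecimal (0x-prefixed): 0x142B.

code 0x142B (decimal 5163)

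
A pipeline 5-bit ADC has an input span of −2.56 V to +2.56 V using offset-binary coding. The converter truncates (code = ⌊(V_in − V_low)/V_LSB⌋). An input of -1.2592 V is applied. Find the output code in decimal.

code 8

With 32 levels over 5.12 V, one step is 160.000 mV.
Input sits at 8.130 steps above V_low.
Floor → code 8.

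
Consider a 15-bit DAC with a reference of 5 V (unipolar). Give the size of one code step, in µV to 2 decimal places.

Full-scale span = 5 V.
LSB = 5 / 2^15 = 5 / 32768 = 0.000152588 V = 152.59 µV.

152.59 µV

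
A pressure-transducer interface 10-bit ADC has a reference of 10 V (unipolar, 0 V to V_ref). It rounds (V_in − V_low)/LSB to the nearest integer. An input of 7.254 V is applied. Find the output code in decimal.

code 743

With 1024 levels over 10 V, one step is 9.766 mV.
Input sits at 742.810 steps above V_low.
So the output code is 743.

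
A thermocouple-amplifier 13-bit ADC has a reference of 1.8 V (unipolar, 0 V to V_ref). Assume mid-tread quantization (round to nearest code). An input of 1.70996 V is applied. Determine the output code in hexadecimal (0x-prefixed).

code 0x1E66 (decimal 7782)

LSB = 1.8 V / 8192 = 219.73 µV.
(V_in − V_low)/LSB = (1.70996 − 0) / 0.000219727 = 7782.218.
So the output code is 7782.
In hexadecimal (0x-prefixed): 0x1E66.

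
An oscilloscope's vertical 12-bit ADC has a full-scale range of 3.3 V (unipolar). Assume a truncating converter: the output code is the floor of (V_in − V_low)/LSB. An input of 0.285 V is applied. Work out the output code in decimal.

With 4096 levels over 3.3 V, one step is 0.806 mV.
Input sits at 353.745 steps above V_low.
Floor → code 353.

code 353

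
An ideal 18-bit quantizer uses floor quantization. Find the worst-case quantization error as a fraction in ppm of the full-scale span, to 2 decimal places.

Truncating → worst-case error = 1 LSB = V_FS/2^18, so 1e+06/262144 = 3.8147 ppm of full scale.

3.81 ppm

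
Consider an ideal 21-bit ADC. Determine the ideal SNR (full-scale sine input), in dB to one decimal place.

128.2 dB

SNR ≈ 6.02·N + 1.76 dB = 6.02·21 + 1.76 = 128.18 dB.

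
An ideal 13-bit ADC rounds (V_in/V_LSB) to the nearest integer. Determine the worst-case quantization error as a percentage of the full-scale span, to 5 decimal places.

0.00610 %

Rounding → worst-case error = ½ LSB = V_FS/2^14, so 100/16384 = 0.00610352 % of full scale.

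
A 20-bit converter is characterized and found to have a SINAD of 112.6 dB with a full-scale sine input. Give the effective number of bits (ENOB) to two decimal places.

18.41 bits

ENOB = (SINAD − 1.76) / 6.02 = (112.6 − 1.76)/6.02 = 18.412.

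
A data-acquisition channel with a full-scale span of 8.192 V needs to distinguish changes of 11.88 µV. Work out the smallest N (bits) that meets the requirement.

20 bits

Number of steps required ≥ 8.192 V / 11.88 µV = 689562.29.
Need 2^N ≥ 689562.29; 2^19 = 524288, 2^20 = 1048576.
Minimum N = 20.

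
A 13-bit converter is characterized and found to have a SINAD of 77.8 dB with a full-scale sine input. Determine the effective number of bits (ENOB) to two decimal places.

ENOB = (SINAD − 1.76) / 6.02 = (77.8 − 1.76)/6.02 = 12.631.

12.63 bits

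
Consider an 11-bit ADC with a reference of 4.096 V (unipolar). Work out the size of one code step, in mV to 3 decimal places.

Full-scale span = 4.096 V.
LSB = 4.096 / 2^11 = 4.096 / 2048 = 0.002 V = 2.000 mV.

2.000 mV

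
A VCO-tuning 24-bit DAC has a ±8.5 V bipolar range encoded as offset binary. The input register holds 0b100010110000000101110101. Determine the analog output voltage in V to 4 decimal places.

LSB = 17 V / 2^24 = 1.01 µV.
Code 0b100010110000000101110101 = 9109877 decimal.
V_out = (−8.5) + 9109877 × 1.01328e-06 V = 0.730847 V.

0.7308 V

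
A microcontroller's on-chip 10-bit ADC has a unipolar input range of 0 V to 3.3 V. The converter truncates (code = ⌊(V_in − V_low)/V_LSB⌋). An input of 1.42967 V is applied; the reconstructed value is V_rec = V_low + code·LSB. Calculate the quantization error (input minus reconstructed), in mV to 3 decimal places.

LSB = 3.3/2^10 = 3.223 mV.
(V_in − V_low)/LSB = (1.42967 − 0)/0.00322266 = 443.6309 → code 443 (floor).
Reconstructed: 1.4276367 V.
Error = 1.42967 − 1.4276367 = 0.00203328 V = 2.033 mV.

2.033 mV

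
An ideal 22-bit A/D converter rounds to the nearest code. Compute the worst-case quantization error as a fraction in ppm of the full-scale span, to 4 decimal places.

Rounding → worst-case error = ½ LSB = V_FS/2^23, so 1e+06/8388608 = 0.119209 ppm of full scale.

0.1192 ppm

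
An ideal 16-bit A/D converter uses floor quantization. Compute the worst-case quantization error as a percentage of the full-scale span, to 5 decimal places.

Truncating → worst-case error = 1 LSB = V_FS/2^16, so 100/65536 = 0.00152588 % of full scale.

0.00153 %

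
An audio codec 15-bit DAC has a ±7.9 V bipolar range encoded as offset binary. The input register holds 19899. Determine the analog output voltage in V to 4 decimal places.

1.6949 V

LSB = 15.8 V / 2^15 = 482.18 µV.
V_out = (−7.9) + 19899 × 0.000482178 V = 1.69485 V.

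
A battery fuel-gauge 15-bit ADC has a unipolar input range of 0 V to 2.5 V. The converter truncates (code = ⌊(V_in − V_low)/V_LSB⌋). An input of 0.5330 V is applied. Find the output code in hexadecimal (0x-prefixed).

code 0x1B4A (decimal 6986)

Full-scale span = 2.5 V; LSB = 2.5/2^15 = 76.29 µV.
(0.5330 − 0) / 7.62939e-05 = 6986.138 LSBs.
So the output code is 6986.
In hexadecimal (0x-prefixed): 0x1B4A.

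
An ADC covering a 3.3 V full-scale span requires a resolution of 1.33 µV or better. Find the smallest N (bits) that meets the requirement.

22 bits

Number of steps required ≥ 3.3 V / 1.33 µV = 2481203.01.
Need 2^N ≥ 2481203.01; 2^21 = 2097152, 2^22 = 4194304.
Minimum N = 22.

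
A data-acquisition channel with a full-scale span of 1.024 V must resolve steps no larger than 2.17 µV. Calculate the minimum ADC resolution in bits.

Number of steps required ≥ 1.024 V / 2.17 µV = 471889.40.
Need 2^N ≥ 471889.40; 2^18 = 262144, 2^19 = 524288.
Minimum N = 19.

19 bits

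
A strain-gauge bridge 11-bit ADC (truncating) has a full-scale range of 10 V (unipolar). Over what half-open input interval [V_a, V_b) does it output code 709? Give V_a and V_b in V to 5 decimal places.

[3.46191 V, 3.46680 V)

LSB = 10/2^11 = 4.883 mV.
V_a = V_low + 709·LSB = 3.46191 V; V_b = V_low + 710·LSB = 3.4668 V.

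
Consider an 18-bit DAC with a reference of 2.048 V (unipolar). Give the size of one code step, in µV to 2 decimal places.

7.81 µV

Full-scale span = 2.048 V.
LSB = 2.048 / 2^18 = 2.048 / 262144 = 7.8125e-06 V = 7.81 µV.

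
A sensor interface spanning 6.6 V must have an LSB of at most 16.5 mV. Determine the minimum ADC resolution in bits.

Number of steps required ≥ 6.6 V / 16.5 mV = 400.00.
Need 2^N ≥ 400.00; 2^8 = 256, 2^9 = 512.
Minimum N = 9.

9 bits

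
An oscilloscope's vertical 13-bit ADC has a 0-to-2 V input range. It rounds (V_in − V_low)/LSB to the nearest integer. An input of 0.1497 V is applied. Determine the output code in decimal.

code 613

Full-scale span = 2 V; LSB = 2/2^13 = 244.14 µV.
Input sits at 613.171 steps above V_low.
round(613.171) = 613.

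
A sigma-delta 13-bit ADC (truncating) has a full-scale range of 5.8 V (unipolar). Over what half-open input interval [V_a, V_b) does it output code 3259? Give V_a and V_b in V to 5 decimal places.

[2.30740 V, 2.30811 V)

LSB = 5.8/2^13 = 0.708 mV.
V_a = V_low + 3259·LSB = 2.3074 V; V_b = V_low + 3260·LSB = 2.30811 V.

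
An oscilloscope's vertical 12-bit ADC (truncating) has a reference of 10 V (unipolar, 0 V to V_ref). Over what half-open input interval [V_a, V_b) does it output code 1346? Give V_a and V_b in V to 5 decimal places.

[3.28613 V, 3.28857 V)

LSB = 10/2^12 = 2.441 mV.
V_a = V_low + 1346·LSB = 3.28613 V; V_b = V_low + 1347·LSB = 3.28857 V.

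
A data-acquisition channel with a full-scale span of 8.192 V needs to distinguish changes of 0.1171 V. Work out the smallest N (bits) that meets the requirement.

Number of steps required ≥ 8.192 V / 0.1171 V = 69.96.
Need 2^N ≥ 69.96; 2^6 = 64, 2^7 = 128.
Minimum N = 7.

7 bits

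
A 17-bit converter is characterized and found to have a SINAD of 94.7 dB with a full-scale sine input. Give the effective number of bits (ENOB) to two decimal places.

ENOB = (SINAD − 1.76) / 6.02 = (94.7 − 1.76)/6.02 = 15.439.

15.44 bits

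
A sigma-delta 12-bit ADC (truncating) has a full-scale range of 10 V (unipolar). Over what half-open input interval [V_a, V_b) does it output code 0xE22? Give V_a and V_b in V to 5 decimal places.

[8.83301 V, 8.83545 V)

LSB = 10/2^12 = 2.441 mV.
Code 0xE22 = 3618 decimal.
V_a = V_low + 3618·LSB = 8.83301 V; V_b = V_low + 3619·LSB = 8.83545 V.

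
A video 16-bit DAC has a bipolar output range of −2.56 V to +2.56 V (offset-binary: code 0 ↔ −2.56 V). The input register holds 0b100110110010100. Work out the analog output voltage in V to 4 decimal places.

LSB = 5.12 V / 2^16 = 78.12 µV.
Code 0b100110110010100 = 19860 decimal.
V_out = (−2.56) + 19860 × 7.8125e-05 V = -1.00844 V.

-1.0084 V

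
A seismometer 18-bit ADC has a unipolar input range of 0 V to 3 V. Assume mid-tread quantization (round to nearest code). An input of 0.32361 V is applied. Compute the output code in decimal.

code 28277

With 262144 levels over 3 V, one step is 11.44 µV.
Input sits at 28277.473 steps above V_low.
round(28277.473) = 28277.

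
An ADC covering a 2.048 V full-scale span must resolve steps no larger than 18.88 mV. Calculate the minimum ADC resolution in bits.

Number of steps required ≥ 2.048 V / 18.88 mV = 108.47.
Need 2^N ≥ 108.47; 2^6 = 64, 2^7 = 128.
Minimum N = 7.

7 bits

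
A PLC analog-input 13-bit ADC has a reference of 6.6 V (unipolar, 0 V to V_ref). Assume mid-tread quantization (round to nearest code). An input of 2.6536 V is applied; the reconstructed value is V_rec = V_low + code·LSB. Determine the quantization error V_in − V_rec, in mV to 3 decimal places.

LSB = 6.6/2^13 = 0.806 mV.
(V_in − V_low)/LSB = (2.6536 − 0)/0.000805664 = 3293.6805 → code 3294 (round).
Reconstructed: 2.6538574 V.
Difference: -0.000257422 V → -0.257 mV.

-0.257 mV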